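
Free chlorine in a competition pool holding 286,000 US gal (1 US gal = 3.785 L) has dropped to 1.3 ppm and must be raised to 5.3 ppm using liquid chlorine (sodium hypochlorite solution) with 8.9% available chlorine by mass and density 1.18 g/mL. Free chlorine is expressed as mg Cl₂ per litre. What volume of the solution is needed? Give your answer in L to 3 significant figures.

41.2 L

Volume: 286,000 US gal × 3.785 L/gal = 1,082,510 L.
Chlorine deficit: 5.3 − 1.3 = 4 ppm = 4 mg/L as Cl₂.
Cl₂ equivalent needed: 4 mg/L × 1,082,510 L = 4,330,000 mg = 4330 g.
Product at 8.9% available chlorine: 4330 / 0.089 = 48,650 g.
Volume at density 1.18 g/mL: 48,650 g ÷ 1.18 g/mL = 41,230 mL.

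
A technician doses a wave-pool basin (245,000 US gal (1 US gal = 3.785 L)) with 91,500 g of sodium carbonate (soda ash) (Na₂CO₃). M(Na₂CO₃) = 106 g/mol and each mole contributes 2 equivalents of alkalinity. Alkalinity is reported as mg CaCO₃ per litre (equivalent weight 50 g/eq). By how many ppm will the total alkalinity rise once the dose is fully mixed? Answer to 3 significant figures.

Volume: 245,000 US gal × 3.785 L/gal = 927,325 L.
Moles of Na₂CO₃: 91,500 g ÷ 106 g/mol = 863.2 mol → 1726 eq of alkalinity.
As CaCO₃: 1726 eq × 50 g/eq = 86,320 g.
Rise: 86,320 g / 927,325 L × 1000 = 93.09 mg/L.

93.1 ppm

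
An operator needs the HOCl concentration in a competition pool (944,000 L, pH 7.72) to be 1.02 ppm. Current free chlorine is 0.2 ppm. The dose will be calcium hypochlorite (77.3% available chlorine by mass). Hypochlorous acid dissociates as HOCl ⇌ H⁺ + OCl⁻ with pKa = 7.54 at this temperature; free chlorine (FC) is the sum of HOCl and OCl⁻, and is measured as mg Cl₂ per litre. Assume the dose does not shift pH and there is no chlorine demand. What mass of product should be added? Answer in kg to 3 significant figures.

2.89 kg

[OCl⁻]/[HOCl] = 10^(pH − pKa) = 10^(7.72 − 7.54) = 1.514; fraction as HOCl = 1/(1 + 1.514) = 0.3978.
Free chlorine required for 1.02 ppm HOCl: 1.02 / 0.3978 = 2.564 ppm.
FC to add: 2.564 − 0.2 = 2.364 mg/L as Cl₂.
Cl₂ equivalent: 2.364 mg/L × 944,000 L = 2231 g.
Product at 77.3% available Cl: 2231 / 0.773 = 2887 g.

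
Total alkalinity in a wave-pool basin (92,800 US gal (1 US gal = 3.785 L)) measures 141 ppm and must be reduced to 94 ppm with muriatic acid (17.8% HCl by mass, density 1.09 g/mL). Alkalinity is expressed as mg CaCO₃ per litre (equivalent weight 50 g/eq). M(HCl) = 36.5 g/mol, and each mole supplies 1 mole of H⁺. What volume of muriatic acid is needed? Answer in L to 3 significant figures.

Volume: 92,800 US gal × 3.785 L/gal = 351,248 L.
Alkalinity to neutralize: (141 − 94) = 47 mg/L as CaCO₃ × 351,248 L = 16,510 g as CaCO₃.
Equivalents of H⁺ required: 16,510 ÷ 50 g/eq = 330.2 eq = 330.2 mol HCl.
Mass of HCl: 330.2 × 36.5 = 12,050 g.
Mass of 17.8% solution: 12,050 / 0.178 = 67,700 g.
Volume: 67,700 g ÷ 1.09 g/mL = 62,110 mL.

62.1 L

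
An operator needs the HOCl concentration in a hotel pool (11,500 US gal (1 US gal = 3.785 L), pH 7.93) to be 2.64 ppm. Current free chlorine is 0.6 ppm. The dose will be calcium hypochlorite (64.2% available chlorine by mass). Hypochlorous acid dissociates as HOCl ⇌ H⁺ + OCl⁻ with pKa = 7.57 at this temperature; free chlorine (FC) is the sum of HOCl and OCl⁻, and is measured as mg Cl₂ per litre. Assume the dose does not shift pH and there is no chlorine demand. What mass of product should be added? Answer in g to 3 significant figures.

Volume: 11,500 US gal × 3.785 L/gal = 43,528 L.
[OCl⁻]/[HOCl] = 10^(pH − pKa) = 10^(7.93 − 7.57) = 2.291; fraction as HOCl = 1/(1 + 2.291) = 0.3039.
Free chlorine required for 2.64 ppm HOCl: 2.64 / 0.3039 = 8.688 ppm.
FC to add: 8.688 − 0.6 = 8.088 mg/L as Cl₂.
Cl₂ equivalent: 8.088 mg/L × 43,528 L = 352 g.
Product at 64.2% available Cl: 352 / 0.642 = 548.4 g.

548 g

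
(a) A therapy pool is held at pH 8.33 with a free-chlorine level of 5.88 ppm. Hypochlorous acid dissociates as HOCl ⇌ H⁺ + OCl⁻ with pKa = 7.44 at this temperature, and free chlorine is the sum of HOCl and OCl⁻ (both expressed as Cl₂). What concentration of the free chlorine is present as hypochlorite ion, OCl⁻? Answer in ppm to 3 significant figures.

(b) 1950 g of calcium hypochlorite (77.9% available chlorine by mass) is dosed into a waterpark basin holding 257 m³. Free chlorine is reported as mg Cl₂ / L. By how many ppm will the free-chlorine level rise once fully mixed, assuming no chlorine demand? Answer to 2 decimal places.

(a) [OCl⁻]/[HOCl] = 10^(pH − pKa) = 10^(8.33 − 7.44) = 10^0.89 = 7.762.
(a) Fraction as HOCl = 1 / (1 + 7.762) = 0.1141.
(a) OCl⁻ = (1 − 0.1141) × 5.88 ppm = 5.209 ppm.

(b) Volume: 257 m³ = 257,000 L.
(b) Available chlorine delivered: 1950 g × 0.779 = 1519 g as Cl₂.
(b) Concentration rise: 1519 g / 257,000 L = 5.911 mg/L = 5.91 ppm.

(a) 5.21 ppm; (b) 5.91 ppm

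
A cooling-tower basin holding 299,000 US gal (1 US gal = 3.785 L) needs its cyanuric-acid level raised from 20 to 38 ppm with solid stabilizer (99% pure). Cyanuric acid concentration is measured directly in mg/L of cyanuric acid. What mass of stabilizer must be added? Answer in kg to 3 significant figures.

Volume: 299,000 US gal × 3.785 L/gal = 1,131,715 L.
CYA to add: (38 − 20) = 18 mg/L × 1,131,715 L = 20,370 g cyanuric acid.
At 99% purity: 20,370 / 0.99 = 20,580 g product.

20.6 kg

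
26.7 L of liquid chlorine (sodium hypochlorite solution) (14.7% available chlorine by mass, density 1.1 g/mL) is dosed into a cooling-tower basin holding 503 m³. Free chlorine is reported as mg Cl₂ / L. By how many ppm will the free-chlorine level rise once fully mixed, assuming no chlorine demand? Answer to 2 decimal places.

8.58 ppm

Volume: 503 m³ = 503,000 L.
Mass of solution: 26.7 L × 1000 mL/L × 1.1 g/mL = 29,370 g.
Available chlorine delivered: 29,370 g × 0.147 = 4317 g as Cl₂.
Concentration rise: 4317 g / 503,000 L = 8.583 mg/L = 8.58 ppm.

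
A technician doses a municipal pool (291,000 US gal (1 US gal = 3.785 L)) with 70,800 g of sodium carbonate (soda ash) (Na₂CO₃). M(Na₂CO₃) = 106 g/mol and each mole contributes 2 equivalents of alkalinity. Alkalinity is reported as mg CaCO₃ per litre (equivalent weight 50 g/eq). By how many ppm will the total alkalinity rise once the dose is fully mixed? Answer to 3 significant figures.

Volume: 291,000 US gal × 3.785 L/gal = 1,101,435 L.
Moles of Na₂CO₃: 70,800 g ÷ 106 g/mol = 667.9 mol → 1336 eq of alkalinity.
As CaCO₃: 1336 eq × 50 g/eq = 66,790 g.
Rise: 66,790 g / 1,101,435 L × 1000 = 60.64 mg/L.

60.6 ppm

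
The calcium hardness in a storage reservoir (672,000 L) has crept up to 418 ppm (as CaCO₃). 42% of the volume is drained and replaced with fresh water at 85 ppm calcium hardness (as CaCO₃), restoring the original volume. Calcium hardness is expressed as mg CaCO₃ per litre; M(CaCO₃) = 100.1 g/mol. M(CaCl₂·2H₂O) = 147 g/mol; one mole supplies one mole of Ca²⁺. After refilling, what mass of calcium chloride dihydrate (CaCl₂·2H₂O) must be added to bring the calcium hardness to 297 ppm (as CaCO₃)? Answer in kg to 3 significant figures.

After draining 42% and refilling: 418 × 0.58 + 85 × 0.42 = 278.14 ppm.
Deficit to target: 297 − 278.14 = 18.86 mg/L.
As CaCO₃: 18.86 mg/L × 672,000 L = 12,670 g; ÷ 100.1 = 126.6 mol Ca²⁺.
Mass: 126.6 × 147 = 18,610 g.

18.6 kg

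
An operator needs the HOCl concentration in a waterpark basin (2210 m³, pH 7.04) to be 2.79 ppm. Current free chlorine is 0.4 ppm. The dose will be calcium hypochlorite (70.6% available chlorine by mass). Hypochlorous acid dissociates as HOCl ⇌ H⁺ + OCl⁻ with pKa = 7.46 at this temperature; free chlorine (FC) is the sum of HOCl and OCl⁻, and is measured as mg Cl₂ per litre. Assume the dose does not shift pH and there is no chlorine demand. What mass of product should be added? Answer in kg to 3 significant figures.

10.8 kg

Volume: 2210 m³ = 2,210,000 L.
[OCl⁻]/[HOCl] = 10^(pH − pKa) = 10^(7.04 − 7.46) = 0.3802; fraction as HOCl = 1/(1 + 0.3802) = 0.7245.
Free chlorine required for 2.79 ppm HOCl: 2.79 / 0.7245 = 3.851 ppm.
FC to add: 3.851 − 0.4 = 3.451 mg/L as Cl₂.
Cl₂ equivalent: 3.451 mg/L × 2,210,000 L = 7626 g.
Product at 70.6% available Cl: 7626 / 0.706 = 10,800 g.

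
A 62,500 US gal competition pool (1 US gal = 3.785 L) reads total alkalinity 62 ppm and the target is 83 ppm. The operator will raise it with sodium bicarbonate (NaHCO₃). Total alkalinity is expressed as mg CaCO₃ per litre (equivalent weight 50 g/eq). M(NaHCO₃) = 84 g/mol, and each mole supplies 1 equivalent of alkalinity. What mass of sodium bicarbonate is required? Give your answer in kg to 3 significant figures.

8.35 kg

Volume: 62,500 US gal × 3.785 L/gal = 236,562 L.
Alkalinity to add: (83 − 62) = 21 mg/L as CaCO₃ × 236,562 L = 4968 g as CaCO₃.
Equivalents: 4968 g ÷ 50 g/eq = 99.36 eq.
NaHCO₃ supplies 1 eq per mole → 99.36 mol.
Mass: 99.36 mol × 84 g/mol = 8346 g.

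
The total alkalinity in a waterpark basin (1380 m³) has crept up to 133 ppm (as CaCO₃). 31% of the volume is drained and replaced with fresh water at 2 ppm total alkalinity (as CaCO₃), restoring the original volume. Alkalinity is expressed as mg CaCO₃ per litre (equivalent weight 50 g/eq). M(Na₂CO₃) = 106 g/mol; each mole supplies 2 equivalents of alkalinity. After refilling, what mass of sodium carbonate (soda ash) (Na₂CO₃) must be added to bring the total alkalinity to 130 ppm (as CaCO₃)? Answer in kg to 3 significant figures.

Volume: 1380 m³ = 1,380,000 L.
After draining 31% and refilling: 133 × 0.69 + 2 × 0.31 = 92.39 ppm.
Deficit to target: 130 − 92.39 = 37.61 mg/L.
As CaCO₃: 37.61 mg/L × 1,380,000 L = 51,900 g; ÷ 50 g/eq ÷ 2 = 519 mol Na₂CO₃.
Mass: 519 × 106 = 55,020 g.

55.0 kg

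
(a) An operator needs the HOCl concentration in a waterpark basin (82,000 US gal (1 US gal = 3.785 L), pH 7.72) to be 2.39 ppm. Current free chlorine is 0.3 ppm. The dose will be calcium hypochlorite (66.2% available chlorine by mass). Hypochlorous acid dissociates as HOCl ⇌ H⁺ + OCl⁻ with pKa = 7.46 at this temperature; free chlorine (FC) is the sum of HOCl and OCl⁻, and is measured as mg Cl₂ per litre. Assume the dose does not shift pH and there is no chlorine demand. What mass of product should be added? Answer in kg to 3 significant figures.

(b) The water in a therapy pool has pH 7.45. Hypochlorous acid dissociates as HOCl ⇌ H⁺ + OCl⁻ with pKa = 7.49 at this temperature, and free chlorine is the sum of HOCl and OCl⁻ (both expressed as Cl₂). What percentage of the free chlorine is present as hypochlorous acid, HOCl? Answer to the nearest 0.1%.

(a) 3.02 kg; (b) 52.3%

(a) Volume: 82,000 US gal × 3.785 L/gal = 310,370 L.
(a) [OCl⁻]/[HOCl] = 10^(pH − pKa) = 10^(7.72 − 7.46) = 1.82; fraction as HOCl = 1/(1 + 1.82) = 0.3546.
(a) Free chlorine required for 2.39 ppm HOCl: 2.39 / 0.3546 = 6.739 ppm.
(a) FC to add: 6.739 − 0.3 = 6.439 mg/L as Cl₂.
(a) Cl₂ equivalent: 6.439 mg/L × 310,370 L = 1998 g.
(a) Product at 66.2% available Cl: 1998 / 0.662 = 3019 g.

(b) [OCl⁻]/[HOCl] = 10^(pH − pKa) = 10^(7.45 − 7.49) = 10^-0.04 = 0.912.
(b) Fraction as HOCl = 1 / (1 + 0.912) = 0.523.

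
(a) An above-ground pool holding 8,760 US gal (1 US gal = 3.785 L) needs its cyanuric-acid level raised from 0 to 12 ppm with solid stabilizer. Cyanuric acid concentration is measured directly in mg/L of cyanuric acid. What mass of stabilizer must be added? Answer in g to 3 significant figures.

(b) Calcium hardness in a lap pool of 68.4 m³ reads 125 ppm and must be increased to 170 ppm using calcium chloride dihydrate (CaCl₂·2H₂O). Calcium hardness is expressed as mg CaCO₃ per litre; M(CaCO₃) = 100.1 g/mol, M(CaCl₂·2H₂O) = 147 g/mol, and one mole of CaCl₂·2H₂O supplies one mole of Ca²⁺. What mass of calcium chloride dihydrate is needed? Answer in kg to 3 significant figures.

(a) 398 g; (b) 4.52 kg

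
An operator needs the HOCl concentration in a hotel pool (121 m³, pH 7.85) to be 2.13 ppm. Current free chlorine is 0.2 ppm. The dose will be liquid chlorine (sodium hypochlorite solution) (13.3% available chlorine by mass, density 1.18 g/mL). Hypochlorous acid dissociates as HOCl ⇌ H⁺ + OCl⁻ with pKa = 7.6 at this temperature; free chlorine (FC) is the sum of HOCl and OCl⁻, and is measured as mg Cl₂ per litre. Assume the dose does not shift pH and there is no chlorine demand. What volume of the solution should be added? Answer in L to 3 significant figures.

Volume: 121 m³ = 121,000 L.
[OCl⁻]/[HOCl] = 10^(pH − pKa) = 10^(7.85 − 7.6) = 1.778; fraction as HOCl = 1/(1 + 1.778) = 0.3599.
Free chlorine required for 2.13 ppm HOCl: 2.13 / 0.3599 = 5.918 ppm.
FC to add: 5.918 − 0.2 = 5.718 mg/L as Cl₂.
Cl₂ equivalent: 5.718 mg/L × 121,000 L = 691.8 g.
Product at 13.3% available Cl: 691.8 / 0.133 = 5202 g.
Volume: 5202 g ÷ 1.18 g/mL = 4408 mL.

4.41 L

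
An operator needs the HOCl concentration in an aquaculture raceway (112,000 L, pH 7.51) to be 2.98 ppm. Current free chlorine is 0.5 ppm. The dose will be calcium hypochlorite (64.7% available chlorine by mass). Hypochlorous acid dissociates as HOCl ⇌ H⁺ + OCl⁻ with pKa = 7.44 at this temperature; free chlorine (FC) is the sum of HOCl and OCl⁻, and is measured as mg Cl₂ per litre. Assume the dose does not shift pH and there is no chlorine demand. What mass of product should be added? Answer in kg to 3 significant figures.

[OCl⁻]/[HOCl] = 10^(pH − pKa) = 10^(7.51 − 7.44) = 1.175; fraction as HOCl = 1/(1 + 1.175) = 0.4598.
Free chlorine required for 2.98 ppm HOCl: 2.98 / 0.4598 = 6.481 ppm.
FC to add: 6.481 − 0.5 = 5.981 mg/L as Cl₂.
Cl₂ equivalent: 5.981 mg/L × 112,000 L = 669.9 g.
Product at 64.7% available Cl: 669.9 / 0.647 = 1035 g.

1.04 kg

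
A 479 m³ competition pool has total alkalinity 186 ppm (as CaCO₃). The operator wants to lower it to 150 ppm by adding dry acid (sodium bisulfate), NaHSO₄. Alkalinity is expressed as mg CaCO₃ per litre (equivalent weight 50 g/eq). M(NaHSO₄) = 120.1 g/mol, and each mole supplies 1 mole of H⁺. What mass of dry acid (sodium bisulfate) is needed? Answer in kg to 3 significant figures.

Volume: 479 m³ = 479,000 L.
Alkalinity to neutralize: (186 − 150) = 36 mg/L as CaCO₃ × 479,000 L = 17,240 g as CaCO₃.
Equivalents of H⁺ required: 17,240 ÷ 50 g/eq = 344.9 eq = 344.9 mol NaHSO₄.
Mass of NaHSO₄: 344.9 × 120.1 = 41,420 g.

41.4 kg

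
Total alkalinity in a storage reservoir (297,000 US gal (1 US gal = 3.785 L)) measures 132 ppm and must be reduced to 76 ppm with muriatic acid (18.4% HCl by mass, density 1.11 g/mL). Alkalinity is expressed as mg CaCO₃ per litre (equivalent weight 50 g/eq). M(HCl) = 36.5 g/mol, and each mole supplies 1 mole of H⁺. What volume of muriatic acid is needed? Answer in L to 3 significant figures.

225 L

Volume: 297,000 US gal × 3.785 L/gal = 1,124,145 L.
Alkalinity to neutralize: (132 − 76) = 56 mg/L as CaCO₃ × 1,124,145 L = 62,950 g as CaCO₃.
Equivalents of H⁺ required: 62,950 ÷ 50 g/eq = 1259 eq = 1259 mol HCl.
Mass of HCl: 1259 × 36.5 = 45,960 g.
Mass of 18.4% solution: 45,960 / 0.184 = 249,800 g.
Volume: 249,800 g ÷ 1.11 g/mL = 225,000 mL.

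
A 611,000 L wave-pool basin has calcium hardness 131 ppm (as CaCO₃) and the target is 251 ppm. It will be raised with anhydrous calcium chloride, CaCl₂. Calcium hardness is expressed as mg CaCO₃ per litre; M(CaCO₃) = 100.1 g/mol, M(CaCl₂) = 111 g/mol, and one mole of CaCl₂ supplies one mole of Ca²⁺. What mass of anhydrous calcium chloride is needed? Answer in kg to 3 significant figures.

81.3 kg

Hardness to add: (251 − 131) = 120 mg/L as CaCO₃ × 611,000 L = 73,320 g as CaCO₃.
Moles of Ca²⁺ (1 mol Ca²⁺ ≡ 1 mol CaCO₃): 73,320 / 100.1 g/mol = 732.5 mol.
Mass of CaCl₂: 732.5 × 111 = 81,300 g.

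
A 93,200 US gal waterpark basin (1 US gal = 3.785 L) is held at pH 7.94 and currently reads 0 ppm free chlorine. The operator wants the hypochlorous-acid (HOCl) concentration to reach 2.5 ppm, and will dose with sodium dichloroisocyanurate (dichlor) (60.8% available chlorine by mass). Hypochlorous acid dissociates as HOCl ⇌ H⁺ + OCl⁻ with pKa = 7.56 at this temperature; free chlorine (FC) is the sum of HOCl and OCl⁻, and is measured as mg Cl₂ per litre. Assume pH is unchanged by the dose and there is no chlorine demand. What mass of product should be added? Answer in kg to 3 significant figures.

4.93 kg

Volume: 93,200 US gal × 3.785 L/gal = 352,762 L.
[OCl⁻]/[HOCl] = 10^(pH − pKa) = 10^(7.94 − 7.56) = 2.399; fraction as HOCl = 1/(1 + 2.399) = 0.2942.
Free chlorine required for 2.5 ppm HOCl: 2.5 / 0.2942 = 8.497 ppm.
FC to add: 8.497 − 0 = 8.497 mg/L as Cl₂.
Cl₂ equivalent: 8.497 mg/L × 352,762 L = 2997 g.
Product at 60.8% available Cl: 2997 / 0.608 = 4930 g.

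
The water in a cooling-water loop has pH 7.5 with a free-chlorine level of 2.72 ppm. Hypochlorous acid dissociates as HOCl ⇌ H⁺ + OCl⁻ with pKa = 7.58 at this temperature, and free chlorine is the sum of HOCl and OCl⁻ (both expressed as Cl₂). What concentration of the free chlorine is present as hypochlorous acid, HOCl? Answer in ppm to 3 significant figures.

1.48 ppm

[OCl⁻]/[HOCl] = 10^(pH − pKa) = 10^(7.5 − 7.58) = 10^-0.08 = 0.8318.
Fraction as HOCl = 1 / (1 + 0.8318) = 0.5459.
HOCl = 0.5459 × 2.72 ppm = 1.485 ppm.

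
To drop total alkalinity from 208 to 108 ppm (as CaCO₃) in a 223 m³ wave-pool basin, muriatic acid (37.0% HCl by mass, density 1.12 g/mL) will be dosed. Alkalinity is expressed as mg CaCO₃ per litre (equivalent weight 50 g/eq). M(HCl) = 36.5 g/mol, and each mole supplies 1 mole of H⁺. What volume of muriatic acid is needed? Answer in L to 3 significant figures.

Volume: 223 m³ = 223,000 L.
Alkalinity to neutralize: (208 − 108) = 100 mg/L as CaCO₃ × 223,000 L = 22,300 g as CaCO₃.
Equivalents of H⁺ required: 22,300 ÷ 50 g/eq = 446 eq = 446 mol HCl.
Mass of HCl: 446 × 36.5 = 16,280 g.
Mass of 37.0% solution: 16,280 / 0.37 = 44,000 g.
Volume: 44,000 g ÷ 1.12 g/mL = 39,280 mL.

39.3 L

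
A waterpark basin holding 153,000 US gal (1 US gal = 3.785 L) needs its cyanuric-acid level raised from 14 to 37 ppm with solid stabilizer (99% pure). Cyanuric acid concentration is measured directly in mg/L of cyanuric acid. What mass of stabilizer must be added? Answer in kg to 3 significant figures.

13.5 kg

Volume: 153,000 US gal × 3.785 L/gal = 579,105 L.
CYA to add: (37 − 14) = 23 mg/L × 579,105 L = 13,320 g cyanuric acid.
At 99% purity: 13,320 / 0.99 = 13,450 g product.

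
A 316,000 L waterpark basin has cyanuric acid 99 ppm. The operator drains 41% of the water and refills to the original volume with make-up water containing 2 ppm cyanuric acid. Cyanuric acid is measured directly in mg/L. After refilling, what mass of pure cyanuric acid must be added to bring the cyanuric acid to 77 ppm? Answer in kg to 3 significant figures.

After draining 41% and refilling: 99 × 0.59 + 2 × 0.41 = 59.23 ppm.
Deficit to target: 77 − 59.23 = 17.77 mg/L.
Mass: 17.77 mg/L × 316,000 L = 5615 g cyanuric acid.

5.62 kg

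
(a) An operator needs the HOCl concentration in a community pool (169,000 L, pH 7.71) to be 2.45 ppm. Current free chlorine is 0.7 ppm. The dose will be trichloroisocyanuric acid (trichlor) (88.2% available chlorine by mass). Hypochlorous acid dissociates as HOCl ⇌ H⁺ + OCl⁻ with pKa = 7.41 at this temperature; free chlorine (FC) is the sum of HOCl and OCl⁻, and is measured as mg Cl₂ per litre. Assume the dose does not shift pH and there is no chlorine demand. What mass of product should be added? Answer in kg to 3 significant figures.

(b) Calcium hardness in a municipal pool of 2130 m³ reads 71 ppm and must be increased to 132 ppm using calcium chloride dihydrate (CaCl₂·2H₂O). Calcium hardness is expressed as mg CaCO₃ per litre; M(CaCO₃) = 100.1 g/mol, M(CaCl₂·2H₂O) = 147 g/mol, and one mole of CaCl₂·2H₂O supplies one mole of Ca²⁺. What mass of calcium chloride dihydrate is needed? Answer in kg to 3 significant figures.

(a) [OCl⁻]/[HOCl] = 10^(pH − pKa) = 10^(7.71 − 7.41) = 1.995; fraction as HOCl = 1/(1 + 1.995) = 0.3339.
(a) Free chlorine required for 2.45 ppm HOCl: 2.45 / 0.3339 = 7.338 ppm.
(a) FC to add: 7.338 − 0.7 = 6.638 mg/L as Cl₂.
(a) Cl₂ equivalent: 6.638 mg/L × 169,000 L = 1122 g.
(a) Product at 88.2% available Cl: 1122 / 0.882 = 1272 g.

(b) Volume: 2130 m³ = 2,130,000 L.
(b) Hardness to add: (132 − 71) = 61 mg/L as CaCO₃ × 2,130,000 L = 129,900 g as CaCO₃.
(b) Moles of Ca²⁺ (1 mol Ca²⁺ ≡ 1 mol CaCO₃): 129,900 / 100.1 g/mol = 1298 mol.
(b) Mass of CaCl₂·2H₂O: 1298 × 147 = 190,800 g.

(a) 1.27 kg; (b) 191 kg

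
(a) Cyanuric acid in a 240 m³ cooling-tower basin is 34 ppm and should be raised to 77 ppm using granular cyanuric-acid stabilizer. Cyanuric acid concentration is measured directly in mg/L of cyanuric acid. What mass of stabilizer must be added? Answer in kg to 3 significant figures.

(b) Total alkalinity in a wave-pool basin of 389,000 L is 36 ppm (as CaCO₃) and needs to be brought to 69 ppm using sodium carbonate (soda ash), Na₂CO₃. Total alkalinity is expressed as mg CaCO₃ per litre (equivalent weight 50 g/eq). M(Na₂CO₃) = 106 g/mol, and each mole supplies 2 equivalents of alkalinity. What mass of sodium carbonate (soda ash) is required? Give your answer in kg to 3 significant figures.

(a) Volume: 240 m³ = 240,000 L.
(a) CYA to add: (77 − 34) = 43 mg/L × 240,000 L = 10,320 g cyanuric acid.

(b) Alkalinity to add: (69 − 36) = 33 mg/L as CaCO₃ × 389,000 L = 12,840 g as CaCO₃.
(b) Equivalents: 12,840 g ÷ 50 g/eq = 256.7 eq.
(b) Each mole of Na₂CO₃ supplies 2 eq, so 256.7 / 2 = 128.4 mol.
(b) Mass: 128.4 mol × 106 g/mol = 13,610 g.

(a) 10.3 kg; (b) 13.6 kg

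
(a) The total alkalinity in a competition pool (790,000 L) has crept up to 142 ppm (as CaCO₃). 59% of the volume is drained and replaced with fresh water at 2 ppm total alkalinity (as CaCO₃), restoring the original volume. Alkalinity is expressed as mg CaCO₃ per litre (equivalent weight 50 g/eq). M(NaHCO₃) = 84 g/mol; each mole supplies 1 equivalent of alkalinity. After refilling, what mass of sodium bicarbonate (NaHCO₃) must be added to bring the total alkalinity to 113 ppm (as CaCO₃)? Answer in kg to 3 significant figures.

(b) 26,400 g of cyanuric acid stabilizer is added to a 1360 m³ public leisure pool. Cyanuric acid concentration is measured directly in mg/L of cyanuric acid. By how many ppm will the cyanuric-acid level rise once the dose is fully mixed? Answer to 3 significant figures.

(a) 71.1 kg; (b) 19.4 ppm

(a) After draining 59% and refilling: 142 × 0.41 + 2 × 0.59 = 59.4 ppm.
(a) Deficit to target: 113 − 59.4 = 53.6 mg/L.
(a) As CaCO₃: 53.6 mg/L × 790,000 L = 42,340 g; ÷ 50 g/eq ÷ 1 = 846.9 mol NaHCO₃.
(a) Mass: 846.9 × 84 = 71,140 g.

(b) Volume: 1360 m³ = 1,360,000 L.
(b) Rise: 26,400 g / 1,360,000 L × 1000 = 19.41 mg/L.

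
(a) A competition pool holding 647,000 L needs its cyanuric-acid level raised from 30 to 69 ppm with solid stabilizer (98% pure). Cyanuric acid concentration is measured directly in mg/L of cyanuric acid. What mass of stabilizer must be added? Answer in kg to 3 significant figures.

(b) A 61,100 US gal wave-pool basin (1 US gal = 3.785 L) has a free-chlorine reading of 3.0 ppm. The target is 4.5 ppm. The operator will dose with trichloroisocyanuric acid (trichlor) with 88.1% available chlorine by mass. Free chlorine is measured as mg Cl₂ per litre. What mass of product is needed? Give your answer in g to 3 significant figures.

(a) 25.7 kg; (b) 394 g

(a) CYA to add: (69 − 30) = 39 mg/L × 647,000 L = 25,230 g cyanuric acid.
(a) At 98% purity: 25,230 / 0.98 = 25,750 g product.

(b) Volume: 61,100 US gal × 3.785 L/gal = 231,264 L.
(b) Chlorine deficit: 4.5 − 3.0 = 1.5 ppm = 1.5 mg/L as Cl₂.
(b) Cl₂ equivalent needed: 1.5 mg/L × 231,264 L = 346,900 mg = 346.9 g.
(b) Product at 88.1% available chlorine: 346.9 / 0.881 = 393.8 g.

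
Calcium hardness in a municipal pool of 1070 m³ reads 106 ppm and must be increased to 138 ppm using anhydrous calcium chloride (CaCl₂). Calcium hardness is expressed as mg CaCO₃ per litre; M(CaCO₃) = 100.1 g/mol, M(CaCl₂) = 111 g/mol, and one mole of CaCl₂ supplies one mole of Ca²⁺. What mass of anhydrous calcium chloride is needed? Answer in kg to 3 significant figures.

Volume: 1070 m³ = 1,070,000 L.
Hardness to add: (138 − 106) = 32 mg/L as CaCO₃ × 1,070,000 L = 34,240 g as CaCO₃.
Moles of Ca²⁺ (1 mol Ca²⁺ ≡ 1 mol CaCO₃): 34,240 / 100.1 g/mol = 342.1 mol.
Mass of CaCl₂: 342.1 × 111 = 37,970 g.

38.0 kg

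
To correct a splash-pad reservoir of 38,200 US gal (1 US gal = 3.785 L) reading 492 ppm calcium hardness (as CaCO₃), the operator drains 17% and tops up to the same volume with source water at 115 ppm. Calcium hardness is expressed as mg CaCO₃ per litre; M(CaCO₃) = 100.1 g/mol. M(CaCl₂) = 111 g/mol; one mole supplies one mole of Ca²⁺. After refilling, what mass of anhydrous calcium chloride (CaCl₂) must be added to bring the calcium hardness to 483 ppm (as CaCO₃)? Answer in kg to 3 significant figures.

Volume: 38,200 US gal × 3.785 L/gal = 144,587 L.
After draining 17% and refilling: 492 × 0.83 + 115 × 0.17 = 427.91 ppm.
Deficit to target: 483 − 427.91 = 55.09 mg/L.
As CaCO₃: 55.09 mg/L × 144,587 L = 7965 g; ÷ 100.1 = 79.57 mol Ca²⁺.
Mass: 79.57 × 111 = 8833 g.

8.83 kg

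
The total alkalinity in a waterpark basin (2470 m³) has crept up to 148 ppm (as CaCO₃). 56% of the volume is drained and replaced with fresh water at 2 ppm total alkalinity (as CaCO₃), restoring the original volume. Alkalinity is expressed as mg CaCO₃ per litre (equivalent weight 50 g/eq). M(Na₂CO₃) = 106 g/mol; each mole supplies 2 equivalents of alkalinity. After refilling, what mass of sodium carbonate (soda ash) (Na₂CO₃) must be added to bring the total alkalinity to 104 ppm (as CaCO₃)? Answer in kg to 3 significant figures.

98.9 kg

Volume: 2470 m³ = 2,470,000 L.
After draining 56% and refilling: 148 × 0.44 + 2 × 0.56 = 66.24 ppm.
Deficit to target: 104 − 66.24 = 37.76 mg/L.
As CaCO₃: 37.76 mg/L × 2,470,000 L = 93,270 g; ÷ 50 g/eq ÷ 2 = 932.7 mol Na₂CO₃.
Mass: 932.7 × 106 = 98,860 g.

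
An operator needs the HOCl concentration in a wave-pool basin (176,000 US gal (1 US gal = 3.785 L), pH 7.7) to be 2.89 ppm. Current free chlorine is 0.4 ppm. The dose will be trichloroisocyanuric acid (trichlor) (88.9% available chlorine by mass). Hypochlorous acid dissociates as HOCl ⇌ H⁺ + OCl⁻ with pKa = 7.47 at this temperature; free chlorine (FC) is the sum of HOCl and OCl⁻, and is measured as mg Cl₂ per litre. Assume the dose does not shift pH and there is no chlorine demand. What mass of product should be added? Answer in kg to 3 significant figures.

Volume: 176,000 US gal × 3.785 L/gal = 666,160 L.
[OCl⁻]/[HOCl] = 10^(pH − pKa) = 10^(7.7 − 7.47) = 1.698; fraction as HOCl = 1/(1 + 1.698) = 0.3706.
Free chlorine required for 2.89 ppm HOCl: 2.89 / 0.3706 = 7.798 ppm.
FC to add: 7.798 − 0.4 = 7.398 mg/L as Cl₂.
Cl₂ equivalent: 7.398 mg/L × 666,160 L = 4928 g.
Product at 88.9% available Cl: 4928 / 0.889 = 5544 g.

5.54 kg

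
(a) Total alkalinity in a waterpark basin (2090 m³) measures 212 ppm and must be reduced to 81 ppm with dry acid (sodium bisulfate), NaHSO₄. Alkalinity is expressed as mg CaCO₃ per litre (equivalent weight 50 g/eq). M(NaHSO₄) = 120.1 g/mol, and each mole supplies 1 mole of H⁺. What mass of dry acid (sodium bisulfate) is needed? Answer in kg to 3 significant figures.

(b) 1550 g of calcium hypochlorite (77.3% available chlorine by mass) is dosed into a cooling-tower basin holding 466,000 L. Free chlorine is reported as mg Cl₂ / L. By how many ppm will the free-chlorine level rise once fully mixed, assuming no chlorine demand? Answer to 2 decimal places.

(a) 658 kg; (b) 2.57 ppm

(a) Volume: 2090 m³ = 2,090,000 L.
(a) Alkalinity to neutralize: (212 − 81) = 131 mg/L as CaCO₃ × 2,090,000 L = 273,800 g as CaCO₃.
(a) Equivalents of H⁺ required: 273,800 ÷ 50 g/eq = 5476 eq = 5476 mol NaHSO₄.
(a) Mass of NaHSO₄: 5476 × 120.1 = 657,600 g.

(b) Available chlorine delivered: 1550 g × 0.773 = 1198 g as Cl₂.
(b) Concentration rise: 1198 g / 466,000 L = 2.571 mg/L = 2.57 ppm.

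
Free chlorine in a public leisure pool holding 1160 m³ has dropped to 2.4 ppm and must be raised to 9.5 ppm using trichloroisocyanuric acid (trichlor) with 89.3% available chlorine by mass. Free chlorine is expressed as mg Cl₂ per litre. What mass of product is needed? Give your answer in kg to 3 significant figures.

9.22 kg

Volume: 1160 m³ = 1,160,000 L.
Chlorine deficit: 9.5 − 2.4 = 7.1 ppm = 7.1 mg/L as Cl₂.
Cl₂ equivalent needed: 7.1 mg/L × 1,160,000 L = 8,236,000 mg = 8236 g.
Product at 89.3% available chlorine: 8236 / 0.893 = 9223 g.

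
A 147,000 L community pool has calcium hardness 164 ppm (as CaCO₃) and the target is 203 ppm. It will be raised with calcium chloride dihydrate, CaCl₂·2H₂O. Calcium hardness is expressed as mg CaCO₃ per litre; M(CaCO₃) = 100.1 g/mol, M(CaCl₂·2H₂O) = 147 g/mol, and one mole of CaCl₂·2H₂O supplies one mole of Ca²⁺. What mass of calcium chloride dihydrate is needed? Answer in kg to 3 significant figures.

8.42 kg

Hardness to add: (203 − 164) = 39 mg/L as CaCO₃ × 147,000 L = 5733 g as CaCO₃.
Moles of Ca²⁺ (1 mol Ca²⁺ ≡ 1 mol CaCO₃): 5733 / 100.1 g/mol = 57.27 mol.
Mass of CaCl₂·2H₂O: 57.27 × 147 = 8419 g.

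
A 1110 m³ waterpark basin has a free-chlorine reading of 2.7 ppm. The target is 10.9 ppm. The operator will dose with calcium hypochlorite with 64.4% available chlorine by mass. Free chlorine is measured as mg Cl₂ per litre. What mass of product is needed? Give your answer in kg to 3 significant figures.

Volume: 1110 m³ = 1,110,000 L.
Chlorine deficit: 10.9 − 2.7 = 8.2 ppm = 8.2 mg/L as Cl₂.
Cl₂ equivalent needed: 8.2 mg/L × 1,110,000 L = 9,102,000 mg = 9102 g.
Product at 64.4% available chlorine: 9102 / 0.644 = 14,130 g.

14.1 kg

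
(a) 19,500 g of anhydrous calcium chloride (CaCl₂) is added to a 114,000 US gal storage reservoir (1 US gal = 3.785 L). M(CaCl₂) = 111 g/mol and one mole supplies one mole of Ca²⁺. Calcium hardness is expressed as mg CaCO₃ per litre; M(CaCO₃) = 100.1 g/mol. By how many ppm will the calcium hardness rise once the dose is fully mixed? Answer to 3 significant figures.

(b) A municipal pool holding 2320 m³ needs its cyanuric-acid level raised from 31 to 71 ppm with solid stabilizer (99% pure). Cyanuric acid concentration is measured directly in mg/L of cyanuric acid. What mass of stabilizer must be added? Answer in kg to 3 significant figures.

(a) Volume: 114,000 US gal × 3.785 L/gal = 431,490 L.
(a) Moles of Ca²⁺: 19,500 g ÷ 111 g/mol = 175.7 mol.
(a) As CaCO₃: 175.7 mol × 100.1 g/mol = 17,590 g.
(a) Rise: 17,590 g / 431,490 L × 1000 = 40.75 mg/L.

(b) Volume: 2320 m³ = 2,320,000 L.
(b) CYA to add: (71 − 31) = 40 mg/L × 2,320,000 L = 92,800 g cyanuric acid.
(b) At 99% purity: 92,800 / 0.99 = 93,740 g product.

(a) 40.8 ppm; (b) 93.7 kg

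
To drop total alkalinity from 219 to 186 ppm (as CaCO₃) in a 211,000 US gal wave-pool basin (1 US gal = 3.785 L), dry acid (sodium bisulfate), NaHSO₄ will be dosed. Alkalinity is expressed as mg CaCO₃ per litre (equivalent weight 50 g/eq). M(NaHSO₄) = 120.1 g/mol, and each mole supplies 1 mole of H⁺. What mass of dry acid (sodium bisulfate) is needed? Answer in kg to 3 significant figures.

Volume: 211,000 US gal × 3.785 L/gal = 798,635 L.
Alkalinity to neutralize: (219 − 186) = 33 mg/L as CaCO₃ × 798,635 L = 26,350 g as CaCO₃.
Equivalents of H⁺ required: 26,350 ÷ 50 g/eq = 527.1 eq = 527.1 mol NaHSO₄.
Mass of NaHSO₄: 527.1 × 120.1 = 63,300 g.

63.3 kg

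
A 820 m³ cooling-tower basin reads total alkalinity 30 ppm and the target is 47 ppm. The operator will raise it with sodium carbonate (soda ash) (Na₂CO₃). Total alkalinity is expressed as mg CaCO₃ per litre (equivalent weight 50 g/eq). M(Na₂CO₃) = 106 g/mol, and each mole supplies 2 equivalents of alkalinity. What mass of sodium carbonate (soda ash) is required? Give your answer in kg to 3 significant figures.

Volume: 820 m³ = 820,000 L.
Alkalinity to add: (47 − 30) = 17 mg/L as CaCO₃ × 820,000 L = 13,940 g as CaCO₃.
Equivalents: 13,940 g ÷ 50 g/eq = 278.8 eq.
Each mole of Na₂CO₃ supplies 2 eq, so 278.8 / 2 = 139.4 mol.
Mass: 139.4 mol × 106 g/mol = 14,780 g.

14.8 kg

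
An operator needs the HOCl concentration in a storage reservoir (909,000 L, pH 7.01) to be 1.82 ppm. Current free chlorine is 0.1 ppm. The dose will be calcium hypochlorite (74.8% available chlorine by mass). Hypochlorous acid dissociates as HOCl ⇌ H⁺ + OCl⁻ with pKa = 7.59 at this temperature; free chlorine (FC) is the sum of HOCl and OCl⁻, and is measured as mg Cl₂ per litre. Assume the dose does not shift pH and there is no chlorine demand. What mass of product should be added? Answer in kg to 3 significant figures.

2.67 kg

[OCl⁻]/[HOCl] = 10^(pH − pKa) = 10^(7.01 − 7.59) = 0.263; fraction as HOCl = 1/(1 + 0.263) = 0.7917.
Free chlorine required for 1.82 ppm HOCl: 1.82 / 0.7917 = 2.299 ppm.
FC to add: 2.299 − 0.1 = 2.199 mg/L as Cl₂.
Cl₂ equivalent: 2.199 mg/L × 909,000 L = 1999 g.
Product at 74.8% available Cl: 1999 / 0.748 = 2672 g.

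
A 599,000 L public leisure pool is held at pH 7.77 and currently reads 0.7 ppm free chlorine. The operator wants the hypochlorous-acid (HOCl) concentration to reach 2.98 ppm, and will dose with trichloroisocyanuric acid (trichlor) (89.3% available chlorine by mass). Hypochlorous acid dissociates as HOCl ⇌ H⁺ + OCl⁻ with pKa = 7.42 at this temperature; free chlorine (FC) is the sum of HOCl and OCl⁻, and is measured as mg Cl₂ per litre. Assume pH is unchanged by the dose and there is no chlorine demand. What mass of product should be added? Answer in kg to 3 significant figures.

6.00 kg

[OCl⁻]/[HOCl] = 10^(pH − pKa) = 10^(7.77 − 7.42) = 2.239; fraction as HOCl = 1/(1 + 2.239) = 0.3088.
Free chlorine required for 2.98 ppm HOCl: 2.98 / 0.3088 = 9.651 ppm.
FC to add: 9.651 − 0.7 = 8.951 mg/L as Cl₂.
Cl₂ equivalent: 8.951 mg/L × 599,000 L = 5362 g.
Product at 89.3% available Cl: 5362 / 0.893 = 6004 g.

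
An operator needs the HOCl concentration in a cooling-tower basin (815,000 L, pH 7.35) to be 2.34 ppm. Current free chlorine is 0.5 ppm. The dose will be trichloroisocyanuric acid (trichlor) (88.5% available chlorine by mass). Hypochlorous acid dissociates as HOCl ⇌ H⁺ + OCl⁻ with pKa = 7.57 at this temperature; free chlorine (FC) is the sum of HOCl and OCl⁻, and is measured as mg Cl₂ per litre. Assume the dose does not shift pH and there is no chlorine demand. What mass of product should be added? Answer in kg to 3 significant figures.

[OCl⁻]/[HOCl] = 10^(pH − pKa) = 10^(7.35 − 7.57) = 0.6026; fraction as HOCl = 1/(1 + 0.6026) = 0.624.
Free chlorine required for 2.34 ppm HOCl: 2.34 / 0.624 = 3.75 ppm.
FC to add: 3.75 − 0.5 = 3.25 mg/L as Cl₂.
Cl₂ equivalent: 3.25 mg/L × 815,000 L = 2649 g.
Product at 88.5% available Cl: 2649 / 0.885 = 2993 g.

2.99 kg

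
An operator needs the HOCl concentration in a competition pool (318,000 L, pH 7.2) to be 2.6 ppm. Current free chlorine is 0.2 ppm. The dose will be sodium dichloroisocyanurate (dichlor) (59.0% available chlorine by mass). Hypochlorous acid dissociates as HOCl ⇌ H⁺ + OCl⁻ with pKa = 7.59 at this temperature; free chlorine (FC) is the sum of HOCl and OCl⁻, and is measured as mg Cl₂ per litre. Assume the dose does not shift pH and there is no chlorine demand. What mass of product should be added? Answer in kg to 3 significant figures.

1.86 kg

[OCl⁻]/[HOCl] = 10^(pH − pKa) = 10^(7.2 − 7.59) = 0.4074; fraction as HOCl = 1/(1 + 0.4074) = 0.7105.
Free chlorine required for 2.6 ppm HOCl: 2.6 / 0.7105 = 3.659 ppm.
FC to add: 3.659 − 0.2 = 3.459 mg/L as Cl₂.
Cl₂ equivalent: 3.459 mg/L × 318,000 L = 1100 g.
Product at 59.0% available Cl: 1100 / 0.59 = 1864 g.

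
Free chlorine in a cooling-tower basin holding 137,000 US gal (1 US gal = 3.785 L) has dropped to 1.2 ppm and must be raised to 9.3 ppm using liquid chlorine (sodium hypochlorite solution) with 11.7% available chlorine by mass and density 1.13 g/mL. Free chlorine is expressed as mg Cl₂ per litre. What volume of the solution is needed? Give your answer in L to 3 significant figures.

31.8 L

Volume: 137,000 US gal × 3.785 L/gal = 518,545 L.
Chlorine deficit: 9.3 − 1.2 = 8.1 ppm = 8.1 mg/L as Cl₂.
Cl₂ equivalent needed: 8.1 mg/L × 518,545 L = 4,200,000 mg = 4200 g.
Product at 11.7% available chlorine: 4200 / 0.117 = 35,900 g.
Volume at density 1.13 g/mL: 35,900 g ÷ 1.13 g/mL = 31,770 mL.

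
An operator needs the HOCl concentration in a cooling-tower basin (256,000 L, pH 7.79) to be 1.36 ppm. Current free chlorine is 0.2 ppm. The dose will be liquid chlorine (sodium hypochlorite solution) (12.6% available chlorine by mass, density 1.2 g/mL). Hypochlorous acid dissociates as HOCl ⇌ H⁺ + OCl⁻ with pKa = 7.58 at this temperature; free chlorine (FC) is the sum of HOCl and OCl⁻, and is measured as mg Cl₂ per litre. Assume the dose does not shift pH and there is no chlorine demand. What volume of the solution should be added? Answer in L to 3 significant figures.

[OCl⁻]/[HOCl] = 10^(pH − pKa) = 10^(7.79 − 7.58) = 1.622; fraction as HOCl = 1/(1 + 1.622) = 0.3814.
Free chlorine required for 1.36 ppm HOCl: 1.36 / 0.3814 = 3.566 ppm.
FC to add: 3.566 − 0.2 = 3.366 mg/L as Cl₂.
Cl₂ equivalent: 3.366 mg/L × 256,000 L = 861.6 g.
Product at 12.6% available Cl: 861.6 / 0.126 = 6838 g.
Volume: 6838 g ÷ 1.2 g/mL = 5698 mL.

5.70 L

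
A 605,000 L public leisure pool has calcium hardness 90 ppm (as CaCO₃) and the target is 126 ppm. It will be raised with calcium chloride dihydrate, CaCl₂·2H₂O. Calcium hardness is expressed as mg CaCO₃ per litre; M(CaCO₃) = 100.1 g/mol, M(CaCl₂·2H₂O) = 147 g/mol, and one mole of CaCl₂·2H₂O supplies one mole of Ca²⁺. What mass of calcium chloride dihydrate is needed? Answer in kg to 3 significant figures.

32.0 kg

Hardness to add: (126 − 90) = 36 mg/L as CaCO₃ × 605,000 L = 21,780 g as CaCO₃.
Moles of Ca²⁺ (1 mol Ca²⁺ ≡ 1 mol CaCO₃): 21,780 / 100.1 g/mol = 217.6 mol.
Mass of CaCl₂·2H₂O: 217.6 × 147 = 31,980 g.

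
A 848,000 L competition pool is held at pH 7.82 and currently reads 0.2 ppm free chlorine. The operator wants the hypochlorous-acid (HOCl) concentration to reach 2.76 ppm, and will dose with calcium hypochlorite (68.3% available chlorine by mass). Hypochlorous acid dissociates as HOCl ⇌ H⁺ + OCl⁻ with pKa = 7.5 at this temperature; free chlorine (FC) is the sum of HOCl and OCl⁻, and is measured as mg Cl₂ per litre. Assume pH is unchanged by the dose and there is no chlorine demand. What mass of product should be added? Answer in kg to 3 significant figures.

10.3 kg

[OCl⁻]/[HOCl] = 10^(pH − pKa) = 10^(7.82 − 7.5) = 2.089; fraction as HOCl = 1/(1 + 2.089) = 0.3237.
Free chlorine required for 2.76 ppm HOCl: 2.76 / 0.3237 = 8.526 ppm.
FC to add: 8.526 − 0.2 = 8.326 mg/L as Cl₂.
Cl₂ equivalent: 8.326 mg/L × 848,000 L = 7061 g.
Product at 68.3% available Cl: 7061 / 0.683 = 10,340 g.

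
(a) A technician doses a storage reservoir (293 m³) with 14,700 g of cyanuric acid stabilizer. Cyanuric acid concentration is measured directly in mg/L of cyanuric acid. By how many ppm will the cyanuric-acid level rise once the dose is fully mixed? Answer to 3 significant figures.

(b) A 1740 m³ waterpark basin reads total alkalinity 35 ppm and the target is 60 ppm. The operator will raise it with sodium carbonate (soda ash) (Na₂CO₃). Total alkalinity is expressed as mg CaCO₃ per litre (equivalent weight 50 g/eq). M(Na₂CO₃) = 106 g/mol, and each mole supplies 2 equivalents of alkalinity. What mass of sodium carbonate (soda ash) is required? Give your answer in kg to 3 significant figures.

(a) 50.2 ppm; (b) 46.1 kg

(a) Volume: 293 m³ = 293,000 L.
(a) Rise: 14,700 g / 293,000 L × 1000 = 50.17 mg/L.

(b) Volume: 1740 m³ = 1,740,000 L.
(b) Alkalinity to add: (60 − 35) = 25 mg/L as CaCO₃ × 1,740,000 L = 43,500 g as CaCO₃.
(b) Equivalents: 43,500 g ÷ 50 g/eq = 870 eq.
(b) Each mole of Na₂CO₃ supplies 2 eq, so 870 / 2 = 435 mol.
(b) Mass: 435 mol × 106 g/mol = 46,110 g.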